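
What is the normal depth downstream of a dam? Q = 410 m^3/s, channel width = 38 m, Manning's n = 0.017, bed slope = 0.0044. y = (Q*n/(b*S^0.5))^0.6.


y = (410 * 0.017 / (38 * 0.0044^0.5))^0.6 = 1.8409 m


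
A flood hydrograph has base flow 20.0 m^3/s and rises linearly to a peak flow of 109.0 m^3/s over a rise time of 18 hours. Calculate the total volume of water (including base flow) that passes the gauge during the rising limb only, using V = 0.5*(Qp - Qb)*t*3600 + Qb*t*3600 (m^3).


V = 0.5*(109.0 - 20.0)*18*3600 + 20.0*18*3600 = 4.1796e+06 m^3


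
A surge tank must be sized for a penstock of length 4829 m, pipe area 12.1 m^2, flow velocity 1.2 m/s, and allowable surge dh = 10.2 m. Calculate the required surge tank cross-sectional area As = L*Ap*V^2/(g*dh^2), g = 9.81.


As = 4829 * 12.1 * 1.2^2 / (9.81 * 10.2^2) = 82.4396 m^2


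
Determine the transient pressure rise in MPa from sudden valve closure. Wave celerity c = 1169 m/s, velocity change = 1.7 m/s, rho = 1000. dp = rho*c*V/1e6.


dp = 1000 * 1169 * 1.7 / 1e6 = 1.9873 MPa


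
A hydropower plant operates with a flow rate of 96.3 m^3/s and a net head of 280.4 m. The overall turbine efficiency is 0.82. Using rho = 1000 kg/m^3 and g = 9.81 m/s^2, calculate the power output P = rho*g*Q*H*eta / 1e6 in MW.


P = 1000 * 9.81 * 96.3 * 280.4 * 0.82 / 1e6 = 217.2137 MW


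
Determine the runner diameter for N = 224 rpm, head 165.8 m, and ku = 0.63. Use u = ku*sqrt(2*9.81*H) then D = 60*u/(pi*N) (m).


u = 0.63 * sqrt(2*9.81*165.8) = 35.9321 m/s
D = 60 * 35.9321 / (pi * 224) = 3.0636 m


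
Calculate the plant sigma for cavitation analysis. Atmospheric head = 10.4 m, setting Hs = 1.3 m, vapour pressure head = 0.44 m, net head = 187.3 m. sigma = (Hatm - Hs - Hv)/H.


sigma = (10.4 - 1.3 - 0.44) / 187.3 = 0.0462


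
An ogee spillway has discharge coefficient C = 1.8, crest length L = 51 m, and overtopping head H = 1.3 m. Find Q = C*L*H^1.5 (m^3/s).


Q = 1.8 * 51 * 1.3^1.5 = 136.0685 m^3/s


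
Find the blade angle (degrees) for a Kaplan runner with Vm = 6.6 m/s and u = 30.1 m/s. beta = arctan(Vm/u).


beta = arctan(6.6 / 30.1) = 12.3675 degrees


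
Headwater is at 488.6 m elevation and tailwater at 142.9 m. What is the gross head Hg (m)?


Hg = 488.6 - 142.9 = 345.7000 m


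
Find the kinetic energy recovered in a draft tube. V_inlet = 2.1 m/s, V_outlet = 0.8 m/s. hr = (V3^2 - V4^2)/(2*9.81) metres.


hr = (2.1^2 - 0.8^2) / (2*9.81) = 0.1922 m


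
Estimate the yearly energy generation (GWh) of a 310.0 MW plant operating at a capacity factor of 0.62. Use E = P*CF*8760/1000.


E = 310.0 * 0.62 * 8760 / 1000 = 1683.6720 GWh


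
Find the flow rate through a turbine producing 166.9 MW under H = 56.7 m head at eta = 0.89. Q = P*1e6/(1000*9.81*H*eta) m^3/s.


Q = 166.9 * 1e6 / (1000 * 9.81 * 56.7 * 0.89) = 337.1431 m^3/s


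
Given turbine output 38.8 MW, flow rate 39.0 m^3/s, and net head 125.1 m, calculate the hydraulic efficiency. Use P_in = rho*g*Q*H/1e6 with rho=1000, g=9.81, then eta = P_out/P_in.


P_in = 1000 * 9.81 * 39.0 * 125.1 / 1e6 = 47.8620 MW
eta = 38.8 / 47.8620 = 0.8107


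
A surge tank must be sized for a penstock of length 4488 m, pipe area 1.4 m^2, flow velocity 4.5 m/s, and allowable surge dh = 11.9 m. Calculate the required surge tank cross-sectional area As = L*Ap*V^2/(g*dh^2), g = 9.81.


As = 4488 * 1.4 * 4.5^2 / (9.81 * 11.9^2) = 91.5889 m^2


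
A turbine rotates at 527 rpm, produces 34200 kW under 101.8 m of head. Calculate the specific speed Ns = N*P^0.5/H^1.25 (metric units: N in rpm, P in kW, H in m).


Ns = 527 * 34200^0.5 / 101.8^1.25 = 301.3970


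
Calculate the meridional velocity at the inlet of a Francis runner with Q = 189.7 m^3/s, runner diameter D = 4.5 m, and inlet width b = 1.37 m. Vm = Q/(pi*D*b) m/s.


Vm = 189.7 / (pi * 4.5 * 1.37) = 9.7945 m/s


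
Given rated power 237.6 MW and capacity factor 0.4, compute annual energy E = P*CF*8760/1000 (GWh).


E = 237.6 * 0.4 * 8760 / 1000 = 832.5504 GWh


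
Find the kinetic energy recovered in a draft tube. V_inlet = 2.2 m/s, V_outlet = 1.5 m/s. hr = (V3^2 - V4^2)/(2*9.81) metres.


hr = (2.2^2 - 1.5^2) / (2*9.81) = 0.1320 m


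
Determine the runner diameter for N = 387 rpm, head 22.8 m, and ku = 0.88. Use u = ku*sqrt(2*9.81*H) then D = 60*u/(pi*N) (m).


u = 0.88 * sqrt(2*9.81*22.8) = 18.6123 m/s
D = 60 * 18.6123 / (pi * 387) = 0.9185 m


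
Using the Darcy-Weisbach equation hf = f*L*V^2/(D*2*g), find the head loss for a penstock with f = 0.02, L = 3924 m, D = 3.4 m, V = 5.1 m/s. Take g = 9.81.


hf = 0.02 * 3924 * 5.1^2 / (3.4 * 2 * 9.81) = 30.6000 m


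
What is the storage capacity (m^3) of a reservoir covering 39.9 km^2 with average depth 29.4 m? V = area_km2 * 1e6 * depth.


V = 39.9 * 1e6 * 29.4 = 1.1731e+09 m^3


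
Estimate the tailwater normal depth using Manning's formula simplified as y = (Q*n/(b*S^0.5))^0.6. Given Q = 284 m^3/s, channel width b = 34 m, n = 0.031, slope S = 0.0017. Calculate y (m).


y = (284 * 0.031 / (34 * 0.0017^0.5))^0.6 = 3.0115 m


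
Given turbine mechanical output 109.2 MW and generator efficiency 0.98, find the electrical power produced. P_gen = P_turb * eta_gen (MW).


P_gen = 109.2 * 0.98 = 107.0160 MW


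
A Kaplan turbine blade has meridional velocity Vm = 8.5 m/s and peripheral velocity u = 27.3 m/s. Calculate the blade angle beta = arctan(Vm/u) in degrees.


beta = arctan(8.5 / 27.3) = 17.2943 degrees


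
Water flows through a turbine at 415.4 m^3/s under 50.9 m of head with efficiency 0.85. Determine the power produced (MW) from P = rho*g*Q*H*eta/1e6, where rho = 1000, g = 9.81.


P = 1000 * 9.81 * 415.4 * 50.9 * 0.85 / 1e6 = 176.3081 MW


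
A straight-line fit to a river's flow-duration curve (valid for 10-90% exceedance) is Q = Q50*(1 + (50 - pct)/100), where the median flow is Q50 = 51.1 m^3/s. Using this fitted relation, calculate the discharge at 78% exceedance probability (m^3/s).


Q = 51.1 * (1 + (50 - 78)/100) = 36.7920 m^3/s


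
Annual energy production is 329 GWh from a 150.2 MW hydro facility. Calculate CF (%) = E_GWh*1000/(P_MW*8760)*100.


CF = 329 * 1000 / (150.2 * 8760) * 100 = 25.0047 %


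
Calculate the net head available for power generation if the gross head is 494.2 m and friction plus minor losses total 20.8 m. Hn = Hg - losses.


Hn = 494.2 - 20.8 = 473.4000 m


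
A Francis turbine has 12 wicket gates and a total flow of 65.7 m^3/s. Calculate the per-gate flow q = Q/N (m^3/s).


q = 65.7 / 12 = 5.4750 m^3/s


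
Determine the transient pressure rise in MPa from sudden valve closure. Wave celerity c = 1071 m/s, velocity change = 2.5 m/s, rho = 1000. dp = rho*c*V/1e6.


dp = 1000 * 1071 * 2.5 / 1e6 = 2.6775 MPa


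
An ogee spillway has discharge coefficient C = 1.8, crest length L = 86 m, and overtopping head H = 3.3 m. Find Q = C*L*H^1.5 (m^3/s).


Q = 1.8 * 86 * 3.3^1.5 = 927.9869 m^3/s


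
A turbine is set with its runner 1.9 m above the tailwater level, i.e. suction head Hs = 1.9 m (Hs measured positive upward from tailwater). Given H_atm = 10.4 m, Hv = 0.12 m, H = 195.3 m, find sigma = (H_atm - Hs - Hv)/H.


sigma = (10.4 - 1.9 - 0.12) / 195.3 = 0.0429


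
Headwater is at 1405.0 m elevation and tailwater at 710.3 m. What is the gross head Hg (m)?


Hg = 1405.0 - 710.3 = 694.7000 m


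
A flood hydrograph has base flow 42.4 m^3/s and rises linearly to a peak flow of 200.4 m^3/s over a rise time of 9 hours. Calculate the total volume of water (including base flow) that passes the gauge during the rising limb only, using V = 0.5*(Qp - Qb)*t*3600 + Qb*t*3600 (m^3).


V = 0.5*(200.4 - 42.4)*9*3600 + 42.4*9*3600 = 3.9334e+06 m^3


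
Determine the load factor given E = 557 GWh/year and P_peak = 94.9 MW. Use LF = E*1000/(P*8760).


LF = 557 * 1000 / (94.9 * 8760) = 0.6700


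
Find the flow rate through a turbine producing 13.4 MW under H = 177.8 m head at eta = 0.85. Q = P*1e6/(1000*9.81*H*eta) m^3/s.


Q = 13.4 * 1e6 / (1000 * 9.81 * 177.8 * 0.85) = 9.0383 m^3/s


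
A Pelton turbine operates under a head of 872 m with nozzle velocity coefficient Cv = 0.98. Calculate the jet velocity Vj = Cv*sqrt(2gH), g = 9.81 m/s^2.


Vj = 0.98 * sqrt(2*9.81*872) = 128.1840 m/s


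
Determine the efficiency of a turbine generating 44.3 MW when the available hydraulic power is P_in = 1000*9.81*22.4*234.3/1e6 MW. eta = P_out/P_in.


P_in = 1000 * 9.81 * 22.4 * 234.3 / 1e6 = 51.4860 MW
eta = 44.3 / 51.4860 = 0.8604


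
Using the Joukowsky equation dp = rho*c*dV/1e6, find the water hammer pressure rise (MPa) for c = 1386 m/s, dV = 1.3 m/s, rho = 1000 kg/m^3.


dp = 1000 * 1386 * 1.3 / 1e6 = 1.8018 MPa


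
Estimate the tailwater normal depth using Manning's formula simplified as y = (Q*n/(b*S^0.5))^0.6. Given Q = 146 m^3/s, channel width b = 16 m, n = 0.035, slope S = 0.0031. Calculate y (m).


y = (146 * 0.035 / (16 * 0.0031^0.5))^0.6 = 2.8521 m


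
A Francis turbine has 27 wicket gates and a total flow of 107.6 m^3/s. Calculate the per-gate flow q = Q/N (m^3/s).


q = 107.6 / 27 = 3.9852 m^3/s


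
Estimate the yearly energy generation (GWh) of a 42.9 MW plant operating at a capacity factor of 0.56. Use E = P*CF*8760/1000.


E = 42.9 * 0.56 * 8760 / 1000 = 210.4502 GWh


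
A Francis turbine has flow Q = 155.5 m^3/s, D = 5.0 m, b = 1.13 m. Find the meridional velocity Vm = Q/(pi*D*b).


Vm = 155.5 / (pi * 5.0 * 1.13) = 8.7606 m/s


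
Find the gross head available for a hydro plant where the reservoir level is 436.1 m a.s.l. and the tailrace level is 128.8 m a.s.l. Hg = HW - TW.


Hg = 436.1 - 128.8 = 307.3000 m


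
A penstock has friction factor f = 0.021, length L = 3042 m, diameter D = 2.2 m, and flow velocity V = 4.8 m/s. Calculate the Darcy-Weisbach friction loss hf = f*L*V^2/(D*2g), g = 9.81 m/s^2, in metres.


hf = 0.021 * 3042 * 4.8^2 / (2.2 * 2 * 9.81) = 34.0988 m


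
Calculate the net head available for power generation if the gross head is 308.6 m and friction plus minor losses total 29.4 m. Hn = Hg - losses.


Hn = 308.6 - 29.4 = 279.2000 m


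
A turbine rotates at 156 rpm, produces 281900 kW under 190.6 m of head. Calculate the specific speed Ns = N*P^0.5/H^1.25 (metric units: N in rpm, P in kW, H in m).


Ns = 156 * 281900^0.5 / 190.6^1.25 = 116.9549


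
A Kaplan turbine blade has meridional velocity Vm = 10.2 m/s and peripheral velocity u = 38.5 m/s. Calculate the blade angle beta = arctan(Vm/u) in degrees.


beta = arctan(10.2 / 38.5) = 14.8388 degrees


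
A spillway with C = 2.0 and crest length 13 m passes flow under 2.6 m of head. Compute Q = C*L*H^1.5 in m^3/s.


Q = 2.0 * 13 * 2.6^1.5 = 109.0017 m^3/s


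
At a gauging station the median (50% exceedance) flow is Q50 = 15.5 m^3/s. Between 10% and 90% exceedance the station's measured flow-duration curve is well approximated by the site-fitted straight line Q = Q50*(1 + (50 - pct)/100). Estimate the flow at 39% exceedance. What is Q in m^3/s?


Q = 15.5 * (1 + (50 - 39)/100) = 17.2050 m^3/s


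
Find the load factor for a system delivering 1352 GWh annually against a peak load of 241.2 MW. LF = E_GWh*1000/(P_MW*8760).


LF = 1352 * 1000 / (241.2 * 8760) = 0.6399


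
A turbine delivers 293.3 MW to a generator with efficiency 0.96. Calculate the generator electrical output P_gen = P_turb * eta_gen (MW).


P_gen = 293.3 * 0.96 = 281.5680 MW


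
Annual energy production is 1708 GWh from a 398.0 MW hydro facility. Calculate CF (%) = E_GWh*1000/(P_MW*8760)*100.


CF = 1708 * 1000 / (398.0 * 8760) * 100 = 48.9892 %


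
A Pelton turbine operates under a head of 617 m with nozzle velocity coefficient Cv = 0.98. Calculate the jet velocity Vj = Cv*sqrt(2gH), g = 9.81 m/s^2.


Vj = 0.98 * sqrt(2*9.81*617) = 107.8247 m/s


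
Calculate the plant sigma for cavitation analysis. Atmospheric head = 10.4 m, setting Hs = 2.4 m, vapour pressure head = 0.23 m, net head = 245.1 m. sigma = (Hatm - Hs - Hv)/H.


sigma = (10.4 - 2.4 - 0.23) / 245.1 = 0.0317


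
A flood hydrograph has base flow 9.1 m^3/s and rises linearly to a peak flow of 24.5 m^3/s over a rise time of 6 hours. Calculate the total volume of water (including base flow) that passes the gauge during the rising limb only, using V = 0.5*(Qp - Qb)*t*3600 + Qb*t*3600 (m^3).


V = 0.5*(24.5 - 9.1)*6*3600 + 9.1*6*3600 = 362880.0000 m^3


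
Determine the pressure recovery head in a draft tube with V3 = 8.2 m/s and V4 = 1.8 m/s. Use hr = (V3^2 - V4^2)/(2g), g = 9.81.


hr = (8.2^2 - 1.8^2) / (2*9.81) = 3.2620 m


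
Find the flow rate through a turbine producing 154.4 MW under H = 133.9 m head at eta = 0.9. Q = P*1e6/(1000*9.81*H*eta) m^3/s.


Q = 154.4 * 1e6 / (1000 * 9.81 * 133.9 * 0.9) = 130.6036 m^3/s


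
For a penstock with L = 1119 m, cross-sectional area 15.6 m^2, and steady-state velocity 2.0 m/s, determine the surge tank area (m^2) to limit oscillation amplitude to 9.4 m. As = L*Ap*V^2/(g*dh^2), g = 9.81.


As = 1119 * 15.6 * 2.0^2 / (9.81 * 9.4^2) = 80.5545 m^2


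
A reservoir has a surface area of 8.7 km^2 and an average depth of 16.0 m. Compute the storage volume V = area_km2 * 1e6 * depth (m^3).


V = 8.7 * 1e6 * 16.0 = 1.3920e+08 m^3


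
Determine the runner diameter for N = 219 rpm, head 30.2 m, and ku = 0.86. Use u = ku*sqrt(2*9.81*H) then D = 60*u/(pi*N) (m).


u = 0.86 * sqrt(2*9.81*30.2) = 20.9340 m/s
D = 60 * 20.9340 / (pi * 219) = 1.8256 m


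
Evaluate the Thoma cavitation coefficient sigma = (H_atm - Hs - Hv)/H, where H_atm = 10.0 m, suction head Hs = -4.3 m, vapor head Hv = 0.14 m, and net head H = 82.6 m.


sigma = (10.0 - (-4.3) - 0.14) / 82.6 = 0.1714


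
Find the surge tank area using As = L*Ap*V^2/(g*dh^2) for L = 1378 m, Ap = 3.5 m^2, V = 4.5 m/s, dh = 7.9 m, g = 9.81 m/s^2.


As = 1378 * 3.5 * 4.5^2 / (9.81 * 7.9^2) = 159.5215 m^2


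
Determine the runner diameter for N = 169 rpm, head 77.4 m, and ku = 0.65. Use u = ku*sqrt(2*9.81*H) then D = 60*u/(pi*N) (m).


u = 0.65 * sqrt(2*9.81*77.4) = 25.3299 m/s
D = 60 * 25.3299 / (pi * 169) = 2.8625 m


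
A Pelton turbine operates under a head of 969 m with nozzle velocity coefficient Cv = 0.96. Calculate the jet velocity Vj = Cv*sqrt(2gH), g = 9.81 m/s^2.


Vj = 0.96 * sqrt(2*9.81*969) = 132.3679 m/s


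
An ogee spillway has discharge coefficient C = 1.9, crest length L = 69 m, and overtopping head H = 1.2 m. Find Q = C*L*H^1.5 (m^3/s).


Q = 1.9 * 69 * 1.2^1.5 = 172.3354 m^3/s


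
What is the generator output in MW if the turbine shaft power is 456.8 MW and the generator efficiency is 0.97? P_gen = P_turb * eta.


P_gen = 456.8 * 0.97 = 443.0960 MW


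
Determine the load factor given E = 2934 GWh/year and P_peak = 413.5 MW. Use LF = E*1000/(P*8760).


LF = 2934 * 1000 / (413.5 * 8760) = 0.8100


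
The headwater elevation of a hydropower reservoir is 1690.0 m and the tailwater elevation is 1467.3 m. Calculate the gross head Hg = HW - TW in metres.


Hg = 1690.0 - 1467.3 = 222.7000 m


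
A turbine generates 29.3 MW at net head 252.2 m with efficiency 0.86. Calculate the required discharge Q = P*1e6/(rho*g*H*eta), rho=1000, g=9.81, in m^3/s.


Q = 29.3 * 1e6 / (1000 * 9.81 * 252.2 * 0.86) = 13.7707 m^3/s


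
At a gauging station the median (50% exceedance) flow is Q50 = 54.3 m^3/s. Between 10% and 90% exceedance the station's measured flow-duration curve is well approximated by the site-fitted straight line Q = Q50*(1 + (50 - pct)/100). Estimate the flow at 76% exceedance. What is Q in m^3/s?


Q = 54.3 * (1 + (50 - 76)/100) = 40.1820 m^3/s


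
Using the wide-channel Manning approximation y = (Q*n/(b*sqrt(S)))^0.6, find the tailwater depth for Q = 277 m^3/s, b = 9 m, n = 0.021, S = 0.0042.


y = (277 * 0.021 / (9 * 0.0042^0.5))^0.6 = 3.9747 m


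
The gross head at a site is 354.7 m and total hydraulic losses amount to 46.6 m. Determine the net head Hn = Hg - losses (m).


Hn = 354.7 - 46.6 = 308.1000 m


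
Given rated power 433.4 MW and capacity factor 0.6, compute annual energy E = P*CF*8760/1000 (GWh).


E = 433.4 * 0.6 * 8760 / 1000 = 2277.9504 GWh


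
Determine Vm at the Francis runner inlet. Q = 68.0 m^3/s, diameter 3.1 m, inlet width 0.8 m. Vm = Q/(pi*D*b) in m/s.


Vm = 68.0 / (pi * 3.1 * 0.8) = 8.7279 m/s


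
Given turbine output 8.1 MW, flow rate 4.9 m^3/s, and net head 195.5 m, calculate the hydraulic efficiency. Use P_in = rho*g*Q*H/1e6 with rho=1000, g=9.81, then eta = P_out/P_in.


P_in = 1000 * 9.81 * 4.9 * 195.5 / 1e6 = 9.3975 MW
eta = 8.1 / 9.3975 = 0.8619


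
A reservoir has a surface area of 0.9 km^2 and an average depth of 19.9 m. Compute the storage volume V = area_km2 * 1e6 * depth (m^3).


V = 0.9 * 1e6 * 19.9 = 1.7910e+07 m^3


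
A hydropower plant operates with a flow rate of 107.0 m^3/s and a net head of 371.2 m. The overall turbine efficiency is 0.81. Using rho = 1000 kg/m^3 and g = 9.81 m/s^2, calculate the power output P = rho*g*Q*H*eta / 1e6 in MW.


P = 1000 * 9.81 * 107.0 * 371.2 * 0.81 / 1e6 = 315.6064 MW


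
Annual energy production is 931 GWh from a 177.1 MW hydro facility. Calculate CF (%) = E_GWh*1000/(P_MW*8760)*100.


CF = 931 * 1000 / (177.1 * 8760) * 100 = 60.0105 %


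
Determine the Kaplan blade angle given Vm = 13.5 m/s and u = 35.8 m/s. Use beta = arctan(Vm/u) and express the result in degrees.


beta = arctan(13.5 / 35.8) = 20.6612 degrees


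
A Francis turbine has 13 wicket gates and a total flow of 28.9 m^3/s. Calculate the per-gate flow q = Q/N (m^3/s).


q = 28.9 / 13 = 2.2231 m^3/s


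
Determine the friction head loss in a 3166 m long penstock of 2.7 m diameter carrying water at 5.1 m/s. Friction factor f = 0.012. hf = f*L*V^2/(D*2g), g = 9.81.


hf = 0.012 * 3166 * 5.1^2 / (2.7 * 2 * 9.81) = 18.6539 m


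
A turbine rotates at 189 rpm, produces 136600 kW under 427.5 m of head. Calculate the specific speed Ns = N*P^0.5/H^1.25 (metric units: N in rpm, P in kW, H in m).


Ns = 189 * 136600^0.5 / 427.5^1.25 = 35.9349


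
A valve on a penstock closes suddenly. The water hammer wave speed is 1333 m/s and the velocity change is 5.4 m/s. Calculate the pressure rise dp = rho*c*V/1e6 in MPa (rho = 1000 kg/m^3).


dp = 1000 * 1333 * 5.4 / 1e6 = 7.1982 MPa


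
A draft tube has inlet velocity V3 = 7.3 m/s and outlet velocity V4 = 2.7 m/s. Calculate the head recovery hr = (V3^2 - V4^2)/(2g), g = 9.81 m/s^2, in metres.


hr = (7.3^2 - 2.7^2) / (2*9.81) = 2.3445 m


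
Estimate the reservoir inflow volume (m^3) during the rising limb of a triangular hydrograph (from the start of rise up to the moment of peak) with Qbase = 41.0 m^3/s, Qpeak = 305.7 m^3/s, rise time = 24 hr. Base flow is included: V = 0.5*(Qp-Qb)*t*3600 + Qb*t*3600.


V = 0.5*(305.7 - 41.0)*24*3600 + 41.0*24*3600 = 1.4977e+07 m^3


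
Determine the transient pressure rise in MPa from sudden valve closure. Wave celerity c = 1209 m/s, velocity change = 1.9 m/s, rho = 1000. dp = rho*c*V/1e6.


dp = 1000 * 1209 * 1.9 / 1e6 = 2.2971 MPa


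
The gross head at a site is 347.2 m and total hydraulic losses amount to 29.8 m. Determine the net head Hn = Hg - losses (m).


Hn = 347.2 - 29.8 = 317.4000 m


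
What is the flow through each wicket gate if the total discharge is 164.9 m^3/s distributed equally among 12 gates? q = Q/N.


q = 164.9 / 12 = 13.7417 m^3/s


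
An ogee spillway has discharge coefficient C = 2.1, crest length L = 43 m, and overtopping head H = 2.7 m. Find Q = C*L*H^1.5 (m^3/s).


Q = 2.1 * 43 * 2.7^1.5 = 400.6207 m^3/s


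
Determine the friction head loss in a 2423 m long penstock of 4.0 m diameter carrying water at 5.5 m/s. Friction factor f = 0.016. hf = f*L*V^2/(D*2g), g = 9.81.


hf = 0.016 * 2423 * 5.5^2 / (4.0 * 2 * 9.81) = 14.9431 m


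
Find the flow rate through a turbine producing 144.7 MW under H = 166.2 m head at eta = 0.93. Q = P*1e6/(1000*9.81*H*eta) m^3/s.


Q = 144.7 * 1e6 / (1000 * 9.81 * 166.2 * 0.93) = 95.4301 m^3/s


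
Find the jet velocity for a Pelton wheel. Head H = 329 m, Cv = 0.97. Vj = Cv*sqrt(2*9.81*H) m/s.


Vj = 0.97 * sqrt(2*9.81*329) = 77.9326 m/s


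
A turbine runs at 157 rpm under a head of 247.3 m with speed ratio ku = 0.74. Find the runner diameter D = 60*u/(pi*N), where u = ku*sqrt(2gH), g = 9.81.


u = 0.74 * sqrt(2*9.81*247.3) = 51.5458 m/s
D = 60 * 51.5458 / (pi * 157) = 6.2704 m


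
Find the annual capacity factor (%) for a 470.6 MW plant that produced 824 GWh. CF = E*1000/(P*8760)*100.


CF = 824 * 1000 / (470.6 * 8760) * 100 = 19.9881 %


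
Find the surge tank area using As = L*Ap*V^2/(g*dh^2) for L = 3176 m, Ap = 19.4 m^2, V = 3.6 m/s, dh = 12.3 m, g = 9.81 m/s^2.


As = 3176 * 19.4 * 3.6^2 / (9.81 * 12.3^2) = 538.0319 m^2


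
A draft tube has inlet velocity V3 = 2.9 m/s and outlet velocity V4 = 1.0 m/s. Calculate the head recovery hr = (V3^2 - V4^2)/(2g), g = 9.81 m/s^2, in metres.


hr = (2.9^2 - 1.0^2) / (2*9.81) = 0.3777 m


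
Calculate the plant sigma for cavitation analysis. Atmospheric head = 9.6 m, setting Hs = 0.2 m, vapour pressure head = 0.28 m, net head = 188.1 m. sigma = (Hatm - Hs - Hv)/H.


sigma = (9.6 - 0.2 - 0.28) / 188.1 = 0.0485


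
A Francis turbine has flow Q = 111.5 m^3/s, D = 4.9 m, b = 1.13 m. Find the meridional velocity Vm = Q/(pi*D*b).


Vm = 111.5 / (pi * 4.9 * 1.13) = 6.4099 m/s


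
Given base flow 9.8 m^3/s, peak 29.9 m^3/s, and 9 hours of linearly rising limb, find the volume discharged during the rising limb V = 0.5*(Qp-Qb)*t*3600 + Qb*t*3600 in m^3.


V = 0.5*(29.9 - 9.8)*9*3600 + 9.8*9*3600 = 643140.0000 m^3


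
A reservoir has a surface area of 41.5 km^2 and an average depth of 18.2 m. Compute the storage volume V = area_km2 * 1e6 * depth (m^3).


V = 41.5 * 1e6 * 18.2 = 7.5530e+08 m^3


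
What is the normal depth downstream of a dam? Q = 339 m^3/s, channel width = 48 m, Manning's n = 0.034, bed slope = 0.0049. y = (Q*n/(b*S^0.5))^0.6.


y = (339 * 0.034 / (48 * 0.0049^0.5))^0.6 = 2.0951 m


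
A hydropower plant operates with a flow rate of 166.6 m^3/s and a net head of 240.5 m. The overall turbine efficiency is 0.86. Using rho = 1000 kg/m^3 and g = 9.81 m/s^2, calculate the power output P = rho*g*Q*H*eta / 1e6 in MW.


P = 1000 * 9.81 * 166.6 * 240.5 * 0.86 / 1e6 = 338.0318 MW


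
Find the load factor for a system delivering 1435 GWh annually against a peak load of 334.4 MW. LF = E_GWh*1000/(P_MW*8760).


LF = 1435 * 1000 / (334.4 * 8760) = 0.4899


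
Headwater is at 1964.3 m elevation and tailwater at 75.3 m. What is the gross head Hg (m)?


Hg = 1964.3 - 75.3 = 1889.0000 m


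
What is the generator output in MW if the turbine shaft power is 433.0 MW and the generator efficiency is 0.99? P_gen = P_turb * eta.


P_gen = 433.0 * 0.99 = 428.6700 MW


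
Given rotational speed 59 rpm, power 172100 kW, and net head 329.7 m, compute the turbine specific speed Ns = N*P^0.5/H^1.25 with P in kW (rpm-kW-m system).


Ns = 59 * 172100^0.5 / 329.7^1.25 = 17.4218


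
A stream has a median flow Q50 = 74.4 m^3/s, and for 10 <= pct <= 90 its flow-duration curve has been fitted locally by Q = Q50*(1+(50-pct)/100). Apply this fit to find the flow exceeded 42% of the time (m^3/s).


Q = 74.4 * (1 + (50 - 42)/100) = 80.3520 m^3/s


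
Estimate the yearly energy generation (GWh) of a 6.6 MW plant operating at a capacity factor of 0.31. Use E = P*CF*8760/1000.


E = 6.6 * 0.31 * 8760 / 1000 = 17.9230 GWh


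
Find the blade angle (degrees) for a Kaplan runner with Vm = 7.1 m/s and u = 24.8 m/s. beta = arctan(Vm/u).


beta = arctan(7.1 / 24.8) = 15.9759 degrees


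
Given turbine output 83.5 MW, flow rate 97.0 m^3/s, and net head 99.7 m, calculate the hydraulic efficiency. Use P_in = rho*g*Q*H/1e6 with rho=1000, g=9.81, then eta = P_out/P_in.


P_in = 1000 * 9.81 * 97.0 * 99.7 / 1e6 = 94.8715 MW
eta = 83.5 / 94.8715 = 0.8801


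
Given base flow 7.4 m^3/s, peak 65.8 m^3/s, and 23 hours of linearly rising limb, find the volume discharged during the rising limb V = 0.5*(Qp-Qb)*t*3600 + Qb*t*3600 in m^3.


V = 0.5*(65.8 - 7.4)*23*3600 + 7.4*23*3600 = 3.0305e+06 m^3


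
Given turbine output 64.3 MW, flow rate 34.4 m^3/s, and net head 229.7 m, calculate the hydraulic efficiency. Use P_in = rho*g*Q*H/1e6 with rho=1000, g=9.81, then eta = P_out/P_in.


P_in = 1000 * 9.81 * 34.4 * 229.7 / 1e6 = 77.5155 MW
eta = 64.3 / 77.5155 = 0.8295


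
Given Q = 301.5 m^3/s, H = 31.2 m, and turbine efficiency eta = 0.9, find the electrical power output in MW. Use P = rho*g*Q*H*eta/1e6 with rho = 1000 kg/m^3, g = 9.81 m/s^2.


P = 1000 * 9.81 * 301.5 * 31.2 * 0.9 / 1e6 = 83.0526 MW


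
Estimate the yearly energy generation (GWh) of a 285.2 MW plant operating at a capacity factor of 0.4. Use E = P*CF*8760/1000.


E = 285.2 * 0.4 * 8760 / 1000 = 999.3408 GWh


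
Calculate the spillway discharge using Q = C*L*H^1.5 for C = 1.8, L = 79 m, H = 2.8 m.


Q = 1.8 * 79 * 2.8^1.5 = 666.2491 m^3/s


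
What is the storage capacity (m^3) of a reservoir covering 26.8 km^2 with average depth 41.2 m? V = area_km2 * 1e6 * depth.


V = 26.8 * 1e6 * 41.2 = 1.1042e+09 m^3


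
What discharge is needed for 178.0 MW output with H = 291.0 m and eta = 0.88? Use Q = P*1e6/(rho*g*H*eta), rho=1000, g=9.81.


Q = 178.0 * 1e6 / (1000 * 9.81 * 291.0 * 0.88) = 70.8558 m^3/s


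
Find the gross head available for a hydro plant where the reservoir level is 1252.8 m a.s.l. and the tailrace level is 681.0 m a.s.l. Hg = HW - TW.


Hg = 1252.8 - 681.0 = 571.8000 m


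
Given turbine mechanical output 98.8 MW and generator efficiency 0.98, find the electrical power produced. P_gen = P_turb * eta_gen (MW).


P_gen = 98.8 * 0.98 = 96.8240 MW


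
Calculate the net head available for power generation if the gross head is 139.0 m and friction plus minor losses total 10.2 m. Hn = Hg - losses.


Hn = 139.0 - 10.2 = 128.8000 m


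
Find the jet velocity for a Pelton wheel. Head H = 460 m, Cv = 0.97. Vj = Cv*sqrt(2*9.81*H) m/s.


Vj = 0.97 * sqrt(2*9.81*460) = 92.1510 m/s


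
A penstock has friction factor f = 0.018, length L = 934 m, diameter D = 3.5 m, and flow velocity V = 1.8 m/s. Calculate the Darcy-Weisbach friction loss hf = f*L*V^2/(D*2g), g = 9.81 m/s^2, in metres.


hf = 0.018 * 934 * 1.8^2 / (3.5 * 2 * 9.81) = 0.7932 m


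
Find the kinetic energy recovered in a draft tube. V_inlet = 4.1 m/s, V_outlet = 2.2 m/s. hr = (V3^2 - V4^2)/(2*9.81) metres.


hr = (4.1^2 - 2.2^2) / (2*9.81) = 0.6101 m


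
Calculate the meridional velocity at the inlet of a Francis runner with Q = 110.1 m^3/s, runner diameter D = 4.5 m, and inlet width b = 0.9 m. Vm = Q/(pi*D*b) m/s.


Vm = 110.1 / (pi * 4.5 * 0.9) = 8.6533 m/s


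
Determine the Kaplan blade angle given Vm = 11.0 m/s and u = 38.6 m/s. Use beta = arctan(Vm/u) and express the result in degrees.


beta = arctan(11.0 / 38.6) = 15.9062 degrees


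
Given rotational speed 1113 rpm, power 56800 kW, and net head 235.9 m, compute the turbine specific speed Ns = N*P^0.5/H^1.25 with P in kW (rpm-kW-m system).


Ns = 1113 * 56800^0.5 / 235.9^1.25 = 286.9191


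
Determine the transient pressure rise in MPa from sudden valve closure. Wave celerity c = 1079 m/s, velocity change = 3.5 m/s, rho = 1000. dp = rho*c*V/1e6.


dp = 1000 * 1079 * 3.5 / 1e6 = 3.7765 MPa


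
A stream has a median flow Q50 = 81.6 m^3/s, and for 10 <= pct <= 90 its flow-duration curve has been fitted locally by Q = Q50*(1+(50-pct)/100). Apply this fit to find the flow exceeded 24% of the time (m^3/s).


Q = 81.6 * (1 + (50 - 24)/100) = 102.8160 m^3/s


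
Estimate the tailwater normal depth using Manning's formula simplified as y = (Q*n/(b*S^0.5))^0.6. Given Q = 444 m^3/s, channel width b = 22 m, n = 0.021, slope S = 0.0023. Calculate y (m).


y = (444 * 0.021 / (22 * 0.0023^0.5))^0.6 = 3.6965 m


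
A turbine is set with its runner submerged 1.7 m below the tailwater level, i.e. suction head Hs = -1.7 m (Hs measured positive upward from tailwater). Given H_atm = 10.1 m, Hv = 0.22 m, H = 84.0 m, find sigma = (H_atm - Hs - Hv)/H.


sigma = (10.1 - (-1.7) - 0.22) / 84.0 = 0.1379


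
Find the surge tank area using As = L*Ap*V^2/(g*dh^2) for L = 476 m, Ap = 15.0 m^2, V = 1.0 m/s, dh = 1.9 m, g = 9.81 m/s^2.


As = 476 * 15.0 * 1.0^2 / (9.81 * 1.9^2) = 201.6146 m^2


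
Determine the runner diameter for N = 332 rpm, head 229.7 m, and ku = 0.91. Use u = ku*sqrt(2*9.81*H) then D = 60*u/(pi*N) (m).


u = 0.91 * sqrt(2*9.81*229.7) = 61.0902 m/s
D = 60 * 61.0902 / (pi * 332) = 3.5143 m


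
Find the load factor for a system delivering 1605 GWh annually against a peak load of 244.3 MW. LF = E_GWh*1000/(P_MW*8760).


LF = 1605 * 1000 / (244.3 * 8760) = 0.7500


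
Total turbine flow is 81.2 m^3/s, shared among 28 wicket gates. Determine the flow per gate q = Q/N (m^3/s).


q = 81.2 / 28 = 2.9000 m^3/s


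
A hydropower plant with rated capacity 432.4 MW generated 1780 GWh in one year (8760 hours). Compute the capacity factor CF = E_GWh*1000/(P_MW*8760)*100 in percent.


CF = 1780 * 1000 / (432.4 * 8760) * 100 = 46.9927 %


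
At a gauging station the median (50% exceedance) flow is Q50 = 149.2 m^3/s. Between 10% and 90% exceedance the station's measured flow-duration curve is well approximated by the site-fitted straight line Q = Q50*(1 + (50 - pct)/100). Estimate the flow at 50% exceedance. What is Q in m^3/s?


Q = 149.2 * (1 + (50 - 50)/100) = 149.2000 m^3/s


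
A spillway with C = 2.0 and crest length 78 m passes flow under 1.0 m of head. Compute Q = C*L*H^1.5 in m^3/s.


Q = 2.0 * 78 * 1.0^1.5 = 156.0000 m^3/s


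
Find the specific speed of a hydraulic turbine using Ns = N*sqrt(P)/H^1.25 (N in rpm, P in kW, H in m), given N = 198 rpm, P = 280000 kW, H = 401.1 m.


Ns = 198 * 280000^0.5 / 401.1^1.25 = 58.3685


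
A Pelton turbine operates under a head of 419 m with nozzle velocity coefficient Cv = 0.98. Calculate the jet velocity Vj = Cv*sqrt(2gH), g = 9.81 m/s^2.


Vj = 0.98 * sqrt(2*9.81*419) = 88.8551 m/s


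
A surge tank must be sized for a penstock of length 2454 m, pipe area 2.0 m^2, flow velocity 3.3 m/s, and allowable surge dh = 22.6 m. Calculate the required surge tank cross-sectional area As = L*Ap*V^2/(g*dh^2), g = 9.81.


As = 2454 * 2.0 * 3.3^2 / (9.81 * 22.6^2) = 10.6671 m^2


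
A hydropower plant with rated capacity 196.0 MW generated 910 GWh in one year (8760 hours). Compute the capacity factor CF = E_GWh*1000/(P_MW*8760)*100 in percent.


CF = 910 * 1000 / (196.0 * 8760) * 100 = 53.0007 %


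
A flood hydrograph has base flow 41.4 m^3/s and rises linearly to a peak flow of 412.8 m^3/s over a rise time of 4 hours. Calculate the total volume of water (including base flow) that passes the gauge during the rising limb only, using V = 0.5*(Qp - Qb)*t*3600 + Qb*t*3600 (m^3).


V = 0.5*(412.8 - 41.4)*4*3600 + 41.4*4*3600 = 3.2702e+06 m^3


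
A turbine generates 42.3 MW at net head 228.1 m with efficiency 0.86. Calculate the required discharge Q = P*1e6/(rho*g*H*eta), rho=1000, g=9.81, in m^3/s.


Q = 42.3 * 1e6 / (1000 * 9.81 * 228.1 * 0.86) = 21.9810 m^3/s


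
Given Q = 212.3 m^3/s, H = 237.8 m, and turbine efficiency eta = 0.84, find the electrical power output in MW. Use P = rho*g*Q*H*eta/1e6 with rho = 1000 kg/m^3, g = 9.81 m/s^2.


P = 1000 * 9.81 * 212.3 * 237.8 * 0.84 / 1e6 = 416.0161 MW


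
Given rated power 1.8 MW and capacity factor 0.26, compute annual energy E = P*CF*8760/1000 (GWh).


E = 1.8 * 0.26 * 8760 / 1000 = 4.0997 GWh


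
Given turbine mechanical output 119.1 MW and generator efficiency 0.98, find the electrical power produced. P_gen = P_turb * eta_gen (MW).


P_gen = 119.1 * 0.98 = 116.7180 MW


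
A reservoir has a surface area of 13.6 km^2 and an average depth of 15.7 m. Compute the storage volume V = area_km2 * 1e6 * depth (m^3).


V = 13.6 * 1e6 * 15.7 = 2.1352e+08 m^3


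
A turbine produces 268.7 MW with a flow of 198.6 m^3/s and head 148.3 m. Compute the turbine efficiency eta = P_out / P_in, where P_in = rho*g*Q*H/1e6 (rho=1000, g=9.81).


P_in = 1000 * 9.81 * 198.6 * 148.3 / 1e6 = 288.9278 MW
eta = 268.7 / 288.9278 = 0.9300


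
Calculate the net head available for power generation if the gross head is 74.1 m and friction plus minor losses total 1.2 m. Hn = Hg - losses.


Hn = 74.1 - 1.2 = 72.9000 m


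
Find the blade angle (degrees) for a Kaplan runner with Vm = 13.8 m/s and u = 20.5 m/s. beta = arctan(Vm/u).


beta = arctan(13.8 / 20.5) = 33.9473 degrees


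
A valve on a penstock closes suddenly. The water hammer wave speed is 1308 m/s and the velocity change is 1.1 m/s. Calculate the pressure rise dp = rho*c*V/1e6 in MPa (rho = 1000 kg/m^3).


dp = 1000 * 1308 * 1.1 / 1e6 = 1.4388 MPa


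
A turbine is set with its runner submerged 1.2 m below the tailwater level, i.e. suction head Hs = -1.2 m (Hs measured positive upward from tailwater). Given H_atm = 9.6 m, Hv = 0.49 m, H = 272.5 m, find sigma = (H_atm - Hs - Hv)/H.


sigma = (9.6 - (-1.2) - 0.49) / 272.5 = 0.0378


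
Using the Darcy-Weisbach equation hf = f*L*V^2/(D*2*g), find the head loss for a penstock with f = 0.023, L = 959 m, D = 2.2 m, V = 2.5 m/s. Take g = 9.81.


hf = 0.023 * 959 * 2.5^2 / (2.2 * 2 * 9.81) = 3.1938 m


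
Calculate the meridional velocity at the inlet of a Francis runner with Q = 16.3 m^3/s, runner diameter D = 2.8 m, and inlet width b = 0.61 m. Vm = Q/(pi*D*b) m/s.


Vm = 16.3 / (pi * 2.8 * 0.61) = 3.0377 m/s


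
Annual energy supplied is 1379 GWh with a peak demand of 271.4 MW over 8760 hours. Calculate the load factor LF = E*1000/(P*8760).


LF = 1379 * 1000 / (271.4 * 8760) = 0.5800


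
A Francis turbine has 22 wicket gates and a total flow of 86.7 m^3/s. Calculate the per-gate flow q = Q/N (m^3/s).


q = 86.7 / 22 = 3.9409 m^3/s


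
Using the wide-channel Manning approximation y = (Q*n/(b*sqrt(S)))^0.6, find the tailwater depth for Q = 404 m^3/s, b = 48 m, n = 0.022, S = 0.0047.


y = (404 * 0.022 / (48 * 0.0047^0.5))^0.6 = 1.8151 m


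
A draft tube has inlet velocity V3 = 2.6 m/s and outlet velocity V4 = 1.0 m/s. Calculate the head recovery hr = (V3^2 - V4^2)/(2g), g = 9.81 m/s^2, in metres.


hr = (2.6^2 - 1.0^2) / (2*9.81) = 0.2936 m


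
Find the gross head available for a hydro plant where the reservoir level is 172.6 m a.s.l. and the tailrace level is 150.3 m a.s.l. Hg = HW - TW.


Hg = 172.6 - 150.3 = 22.3000 m


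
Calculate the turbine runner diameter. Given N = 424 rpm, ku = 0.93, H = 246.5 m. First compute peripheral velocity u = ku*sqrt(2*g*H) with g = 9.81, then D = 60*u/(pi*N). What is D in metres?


u = 0.93 * sqrt(2*9.81*246.5) = 64.6757 m/s
D = 60 * 64.6757 / (pi * 424) = 2.9132 m


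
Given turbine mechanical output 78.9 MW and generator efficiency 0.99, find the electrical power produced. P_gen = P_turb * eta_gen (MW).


P_gen = 78.9 * 0.99 = 78.1110 MW


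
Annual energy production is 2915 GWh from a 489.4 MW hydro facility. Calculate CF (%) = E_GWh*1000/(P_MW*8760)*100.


CF = 2915 * 1000 / (489.4 * 8760) * 100 = 67.9940 %


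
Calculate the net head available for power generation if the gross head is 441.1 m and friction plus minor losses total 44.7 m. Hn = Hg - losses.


Hn = 441.1 - 44.7 = 396.4000 m


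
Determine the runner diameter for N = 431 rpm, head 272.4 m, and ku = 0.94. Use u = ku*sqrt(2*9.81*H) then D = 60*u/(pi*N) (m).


u = 0.94 * sqrt(2*9.81*272.4) = 68.7196 m/s
D = 60 * 68.7196 / (pi * 431) = 3.0451 m


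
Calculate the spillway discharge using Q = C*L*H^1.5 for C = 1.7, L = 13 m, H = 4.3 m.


Q = 1.7 * 13 * 4.3^1.5 = 197.0584 m^3/s


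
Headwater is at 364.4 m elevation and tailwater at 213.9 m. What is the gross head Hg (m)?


Hg = 364.4 - 213.9 = 150.5000 m


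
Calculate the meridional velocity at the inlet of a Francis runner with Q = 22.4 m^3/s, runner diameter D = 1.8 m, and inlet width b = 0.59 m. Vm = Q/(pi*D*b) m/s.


Vm = 22.4 / (pi * 1.8 * 0.59) = 6.7139 m/s


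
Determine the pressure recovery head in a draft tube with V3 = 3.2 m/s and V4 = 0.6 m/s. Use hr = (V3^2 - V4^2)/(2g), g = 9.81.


hr = (3.2^2 - 0.6^2) / (2*9.81) = 0.5036 m


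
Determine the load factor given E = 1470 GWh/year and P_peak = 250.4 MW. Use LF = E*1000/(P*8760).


LF = 1470 * 1000 / (250.4 * 8760) = 0.6702


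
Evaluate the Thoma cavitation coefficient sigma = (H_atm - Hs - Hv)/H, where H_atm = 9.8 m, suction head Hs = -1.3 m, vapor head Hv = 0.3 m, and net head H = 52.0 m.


sigma = (9.8 - (-1.3) - 0.3) / 52.0 = 0.2077


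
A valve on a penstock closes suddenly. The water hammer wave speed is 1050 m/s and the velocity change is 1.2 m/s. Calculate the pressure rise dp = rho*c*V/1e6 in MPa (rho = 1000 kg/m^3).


dp = 1000 * 1050 * 1.2 / 1e6 = 1.2600 MPa


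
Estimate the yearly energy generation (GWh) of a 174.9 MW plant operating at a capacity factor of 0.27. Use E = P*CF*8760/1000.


E = 174.9 * 0.27 * 8760 / 1000 = 413.6735 GWh


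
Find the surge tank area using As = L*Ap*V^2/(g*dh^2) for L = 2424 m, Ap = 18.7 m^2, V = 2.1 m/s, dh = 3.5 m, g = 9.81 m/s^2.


As = 2424 * 18.7 * 2.1^2 / (9.81 * 3.5^2) = 1663.4422 m^2


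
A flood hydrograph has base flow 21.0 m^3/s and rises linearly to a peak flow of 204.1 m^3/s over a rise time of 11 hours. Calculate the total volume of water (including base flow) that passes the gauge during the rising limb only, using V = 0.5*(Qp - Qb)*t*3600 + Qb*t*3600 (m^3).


V = 0.5*(204.1 - 21.0)*11*3600 + 21.0*11*3600 = 4.4570e+06 m^3


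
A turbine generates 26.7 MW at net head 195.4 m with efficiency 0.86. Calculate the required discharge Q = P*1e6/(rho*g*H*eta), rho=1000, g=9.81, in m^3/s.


Q = 26.7 * 1e6 / (1000 * 9.81 * 195.4 * 0.86) = 16.1964 m^3/s


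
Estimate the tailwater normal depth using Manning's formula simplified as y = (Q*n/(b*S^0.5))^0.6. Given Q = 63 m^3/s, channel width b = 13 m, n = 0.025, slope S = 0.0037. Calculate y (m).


y = (63 * 0.025 / (13 * 0.0037^0.5))^0.6 = 1.5120 m


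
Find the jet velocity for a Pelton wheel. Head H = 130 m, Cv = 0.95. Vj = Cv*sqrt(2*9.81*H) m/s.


Vj = 0.95 * sqrt(2*9.81*130) = 47.9783 m/s


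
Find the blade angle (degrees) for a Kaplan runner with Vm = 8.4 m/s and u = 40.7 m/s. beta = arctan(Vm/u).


beta = arctan(8.4 / 40.7) = 11.6614 degrees


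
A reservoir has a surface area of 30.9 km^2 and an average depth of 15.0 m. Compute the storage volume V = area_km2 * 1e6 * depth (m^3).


V = 30.9 * 1e6 * 15.0 = 4.6350e+08 m^3


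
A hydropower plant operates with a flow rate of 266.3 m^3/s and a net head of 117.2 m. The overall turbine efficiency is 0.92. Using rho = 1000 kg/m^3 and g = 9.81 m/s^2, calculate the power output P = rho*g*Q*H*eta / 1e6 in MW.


P = 1000 * 9.81 * 266.3 * 117.2 * 0.92 / 1e6 = 281.6797 MW


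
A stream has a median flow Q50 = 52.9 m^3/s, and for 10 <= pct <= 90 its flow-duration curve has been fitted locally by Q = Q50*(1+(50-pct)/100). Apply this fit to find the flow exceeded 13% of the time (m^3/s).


Q = 52.9 * (1 + (50 - 13)/100) = 72.4730 m^3/s


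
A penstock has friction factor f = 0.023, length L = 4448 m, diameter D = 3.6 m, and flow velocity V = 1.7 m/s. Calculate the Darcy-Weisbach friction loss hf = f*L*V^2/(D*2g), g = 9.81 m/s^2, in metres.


hf = 0.023 * 4448 * 1.7^2 / (3.6 * 2 * 9.81) = 4.1859 m
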